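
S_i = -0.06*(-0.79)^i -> [-0.06, 0.05, -0.04, 0.03, -0.02]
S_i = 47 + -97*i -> [47, -50, -147, -244, -341]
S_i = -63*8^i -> [-63, -504, -4032, -32256, -258048]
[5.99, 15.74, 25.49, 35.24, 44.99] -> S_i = 5.99 + 9.75*i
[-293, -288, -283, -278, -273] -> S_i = -293 + 5*i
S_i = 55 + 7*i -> [55, 62, 69, 76, 83]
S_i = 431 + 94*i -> [431, 525, 619, 713, 807]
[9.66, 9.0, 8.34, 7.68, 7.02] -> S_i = 9.66 + -0.66*i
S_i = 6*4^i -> [6, 24, 96, 384, 1536]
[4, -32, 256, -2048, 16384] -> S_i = 4*-8^i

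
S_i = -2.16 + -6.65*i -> [-2.16, -8.81, -15.46, -22.11, -28.76]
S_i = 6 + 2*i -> [6, 8, 10, 12, 14]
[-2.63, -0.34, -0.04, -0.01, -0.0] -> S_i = -2.63*0.13^i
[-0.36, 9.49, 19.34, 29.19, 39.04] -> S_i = -0.36 + 9.85*i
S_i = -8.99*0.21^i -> [-8.99, -1.89, -0.4, -0.08, -0.02]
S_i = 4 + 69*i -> [4, 73, 142, 211, 280]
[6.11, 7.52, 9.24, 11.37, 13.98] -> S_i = 6.11*1.23^i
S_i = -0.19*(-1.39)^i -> [-0.19, 0.26, -0.37, 0.51, -0.71]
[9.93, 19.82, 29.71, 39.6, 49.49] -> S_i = 9.93 + 9.89*i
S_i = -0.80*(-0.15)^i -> [-0.8, 0.12, -0.02, 0.0, -0.0]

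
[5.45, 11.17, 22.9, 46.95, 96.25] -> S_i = 5.45*2.05^i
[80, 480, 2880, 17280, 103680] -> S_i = 80*6^i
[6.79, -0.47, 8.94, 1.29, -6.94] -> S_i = Random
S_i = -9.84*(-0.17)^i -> [-9.84, 1.67, -0.28, 0.05, -0.01]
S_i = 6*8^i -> [6, 48, 384, 3072, 24576]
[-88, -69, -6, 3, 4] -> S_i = Random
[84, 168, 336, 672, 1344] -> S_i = 84*2^i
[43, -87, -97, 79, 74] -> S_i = Random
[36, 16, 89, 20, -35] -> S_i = Random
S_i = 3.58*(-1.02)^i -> [3.58, -3.65, 3.72, -3.8, 3.88]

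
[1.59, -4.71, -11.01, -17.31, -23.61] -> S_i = 1.59 + -6.30*i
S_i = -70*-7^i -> [-70, 490, -3430, 24010, -168070]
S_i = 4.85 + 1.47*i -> [4.85, 6.32, 7.79, 9.26, 10.73]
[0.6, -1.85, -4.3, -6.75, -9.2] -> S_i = 0.60 + -2.45*i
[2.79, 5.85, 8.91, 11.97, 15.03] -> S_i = 2.79 + 3.06*i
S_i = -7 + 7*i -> [-7, 0, 7, 14, 21]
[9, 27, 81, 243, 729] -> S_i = 9*3^i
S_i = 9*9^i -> [9, 81, 729, 6561, 59049]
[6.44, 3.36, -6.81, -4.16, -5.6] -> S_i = Random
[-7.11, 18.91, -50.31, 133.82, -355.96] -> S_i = -7.11*(-2.66)^i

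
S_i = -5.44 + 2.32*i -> [-5.44, -3.12, -0.8, 1.52, 3.84]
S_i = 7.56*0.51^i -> [7.56, 3.86, 1.97, 1.0, 0.51]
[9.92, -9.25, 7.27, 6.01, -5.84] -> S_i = Random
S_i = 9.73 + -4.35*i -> [9.73, 5.38, 1.03, -3.32, -7.67]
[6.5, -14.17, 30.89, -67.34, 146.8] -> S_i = 6.50*(-2.18)^i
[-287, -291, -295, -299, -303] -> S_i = -287 + -4*i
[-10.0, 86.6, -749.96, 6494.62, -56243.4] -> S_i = -10.00*(-8.66)^i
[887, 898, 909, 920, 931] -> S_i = 887 + 11*i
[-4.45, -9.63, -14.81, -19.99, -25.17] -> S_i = -4.45 + -5.18*i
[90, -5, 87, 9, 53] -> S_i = Random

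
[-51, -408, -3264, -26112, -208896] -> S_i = -51*8^i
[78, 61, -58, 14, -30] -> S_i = Random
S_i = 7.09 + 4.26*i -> [7.09, 11.35, 15.61, 19.87, 24.13]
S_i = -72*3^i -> [-72, -216, -648, -1944, -5832]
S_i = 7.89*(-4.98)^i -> [7.89, -39.29, 195.68, -974.46, 4852.82]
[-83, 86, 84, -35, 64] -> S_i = Random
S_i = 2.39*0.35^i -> [2.39, 0.84, 0.29, 0.1, 0.04]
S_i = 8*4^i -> [8, 32, 128, 512, 2048]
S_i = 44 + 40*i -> [44, 84, 124, 164, 204]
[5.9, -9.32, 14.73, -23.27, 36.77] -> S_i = 5.90*(-1.58)^i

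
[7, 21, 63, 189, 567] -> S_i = 7*3^i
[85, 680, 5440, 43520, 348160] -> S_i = 85*8^i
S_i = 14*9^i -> [14, 126, 1134, 10206, 91854]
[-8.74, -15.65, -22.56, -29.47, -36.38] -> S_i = -8.74 + -6.91*i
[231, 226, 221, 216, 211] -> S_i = 231 + -5*i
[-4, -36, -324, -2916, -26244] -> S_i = -4*9^i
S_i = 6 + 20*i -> [6, 26, 46, 66, 86]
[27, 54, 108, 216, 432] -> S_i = 27*2^i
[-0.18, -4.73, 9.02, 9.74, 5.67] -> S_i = Random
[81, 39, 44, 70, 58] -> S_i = Random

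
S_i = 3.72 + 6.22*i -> [3.72, 9.94, 16.16, 22.38, 28.6]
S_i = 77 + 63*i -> [77, 140, 203, 266, 329]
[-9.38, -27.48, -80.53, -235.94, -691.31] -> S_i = -9.38*2.93^i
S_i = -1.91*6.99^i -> [-1.91, -13.35, -93.32, -652.33, -4559.76]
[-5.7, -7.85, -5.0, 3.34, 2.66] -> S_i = Random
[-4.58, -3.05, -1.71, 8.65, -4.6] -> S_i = Random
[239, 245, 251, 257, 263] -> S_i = 239 + 6*i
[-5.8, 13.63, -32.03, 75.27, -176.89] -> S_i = -5.80*(-2.35)^i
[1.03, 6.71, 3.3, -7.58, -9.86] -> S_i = Random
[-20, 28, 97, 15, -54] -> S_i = Random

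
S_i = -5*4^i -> [-5, -20, -80, -320, -1280]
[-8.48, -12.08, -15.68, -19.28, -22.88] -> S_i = -8.48 + -3.60*i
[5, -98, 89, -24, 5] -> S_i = Random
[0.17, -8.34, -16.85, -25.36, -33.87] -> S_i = 0.17 + -8.51*i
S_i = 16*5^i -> [16, 80, 400, 2000, 10000]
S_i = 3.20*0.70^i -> [3.2, 2.24, 1.57, 1.1, 0.77]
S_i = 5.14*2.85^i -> [5.14, 14.65, 41.75, 118.99, 339.11]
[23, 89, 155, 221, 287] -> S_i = 23 + 66*i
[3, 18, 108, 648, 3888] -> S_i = 3*6^i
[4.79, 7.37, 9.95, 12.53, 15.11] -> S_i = 4.79 + 2.58*i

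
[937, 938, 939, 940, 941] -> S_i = 937 + 1*i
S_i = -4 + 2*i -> [-4, -2, 0, 2, 4]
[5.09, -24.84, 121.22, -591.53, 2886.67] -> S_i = 5.09*(-4.88)^i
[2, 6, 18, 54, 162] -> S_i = 2*3^i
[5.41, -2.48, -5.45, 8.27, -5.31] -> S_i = Random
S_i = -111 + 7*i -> [-111, -104, -97, -90, -83]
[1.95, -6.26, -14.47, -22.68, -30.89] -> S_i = 1.95 + -8.21*i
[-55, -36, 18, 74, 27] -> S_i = Random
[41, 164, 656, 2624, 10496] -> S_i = 41*4^i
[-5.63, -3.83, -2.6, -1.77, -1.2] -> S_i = -5.63*0.68^i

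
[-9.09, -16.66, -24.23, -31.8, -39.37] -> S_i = -9.09 + -7.57*i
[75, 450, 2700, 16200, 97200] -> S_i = 75*6^i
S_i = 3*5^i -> [3, 15, 75, 375, 1875]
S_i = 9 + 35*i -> [9, 44, 79, 114, 149]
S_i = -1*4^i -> [-1, -4, -16, -64, -256]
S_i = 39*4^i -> [39, 156, 624, 2496, 9984]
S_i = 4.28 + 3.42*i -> [4.28, 7.7, 11.12, 14.54, 17.96]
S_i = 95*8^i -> [95, 760, 6080, 48640, 389120]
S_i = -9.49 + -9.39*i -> [-9.49, -18.88, -28.27, -37.66, -47.05]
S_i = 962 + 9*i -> [962, 971, 980, 989, 998]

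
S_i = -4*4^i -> [-4, -16, -64, -256, -1024]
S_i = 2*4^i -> [2, 8, 32, 128, 512]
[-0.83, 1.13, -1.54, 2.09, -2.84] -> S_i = -0.83*(-1.36)^i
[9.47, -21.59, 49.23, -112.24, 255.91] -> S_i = 9.47*(-2.28)^i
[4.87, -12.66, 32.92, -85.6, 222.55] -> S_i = 4.87*(-2.60)^i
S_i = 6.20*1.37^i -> [6.2, 8.49, 11.64, 15.94, 21.84]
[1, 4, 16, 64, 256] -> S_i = 1*4^i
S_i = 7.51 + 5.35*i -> [7.51, 12.86, 18.21, 23.56, 28.91]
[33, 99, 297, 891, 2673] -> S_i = 33*3^i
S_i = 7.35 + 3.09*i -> [7.35, 10.44, 13.53, 16.62, 19.71]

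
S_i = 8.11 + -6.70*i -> [8.11, 1.41, -5.29, -11.99, -18.69]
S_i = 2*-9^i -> [2, -18, 162, -1458, 13122]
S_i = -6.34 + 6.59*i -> [-6.34, 0.25, 6.84, 13.43, 20.02]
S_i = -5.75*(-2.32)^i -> [-5.75, 13.34, -30.95, 71.8, -166.58]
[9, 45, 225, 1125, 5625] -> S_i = 9*5^i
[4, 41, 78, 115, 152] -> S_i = 4 + 37*i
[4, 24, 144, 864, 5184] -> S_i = 4*6^i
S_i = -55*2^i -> [-55, -110, -220, -440, -880]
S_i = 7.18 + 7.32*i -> [7.18, 14.5, 21.82, 29.14, 36.46]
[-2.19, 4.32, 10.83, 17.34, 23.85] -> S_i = -2.19 + 6.51*i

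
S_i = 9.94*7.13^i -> [9.94, 70.87, 505.32, 3602.92, 25688.84]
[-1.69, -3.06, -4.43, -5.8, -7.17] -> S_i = -1.69 + -1.37*i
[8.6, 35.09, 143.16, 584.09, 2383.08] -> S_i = 8.60*4.08^i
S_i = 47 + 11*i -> [47, 58, 69, 80, 91]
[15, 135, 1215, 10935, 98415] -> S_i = 15*9^i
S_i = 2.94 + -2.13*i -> [2.94, 0.81, -1.32, -3.45, -5.58]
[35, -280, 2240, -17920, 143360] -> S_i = 35*-8^i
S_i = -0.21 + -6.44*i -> [-0.21, -6.65, -13.09, -19.53, -25.97]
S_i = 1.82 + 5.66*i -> [1.82, 7.48, 13.14, 18.8, 24.46]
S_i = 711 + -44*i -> [711, 667, 623, 579, 535]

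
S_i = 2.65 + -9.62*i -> [2.65, -6.97, -16.59, -26.21, -35.83]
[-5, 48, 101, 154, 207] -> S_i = -5 + 53*i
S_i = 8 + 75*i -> [8, 83, 158, 233, 308]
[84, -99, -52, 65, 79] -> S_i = Random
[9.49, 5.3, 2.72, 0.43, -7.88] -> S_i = Random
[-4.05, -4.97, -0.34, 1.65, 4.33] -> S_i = Random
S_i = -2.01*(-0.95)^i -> [-2.01, 1.91, -1.81, 1.72, -1.64]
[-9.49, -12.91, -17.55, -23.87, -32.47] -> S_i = -9.49*1.36^i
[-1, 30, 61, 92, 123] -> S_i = -1 + 31*i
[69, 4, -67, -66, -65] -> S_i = Random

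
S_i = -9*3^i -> [-9, -27, -81, -243, -729]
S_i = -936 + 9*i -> [-936, -927, -918, -909, -900]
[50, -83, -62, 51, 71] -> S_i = Random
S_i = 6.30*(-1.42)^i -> [6.3, -8.95, 12.7, -18.04, 25.61]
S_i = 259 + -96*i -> [259, 163, 67, -29, -125]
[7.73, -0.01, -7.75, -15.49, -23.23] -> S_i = 7.73 + -7.74*i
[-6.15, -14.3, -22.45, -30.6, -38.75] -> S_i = -6.15 + -8.15*i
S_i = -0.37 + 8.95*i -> [-0.37, 8.58, 17.53, 26.48, 35.43]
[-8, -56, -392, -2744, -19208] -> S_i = -8*7^i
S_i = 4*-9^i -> [4, -36, 324, -2916, 26244]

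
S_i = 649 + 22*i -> [649, 671, 693, 715, 737]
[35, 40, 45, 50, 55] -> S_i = 35 + 5*i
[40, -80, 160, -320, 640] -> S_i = 40*-2^i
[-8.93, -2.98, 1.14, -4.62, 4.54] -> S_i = Random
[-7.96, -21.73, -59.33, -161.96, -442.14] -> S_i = -7.96*2.73^i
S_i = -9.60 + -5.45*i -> [-9.6, -15.05, -20.5, -25.95, -31.4]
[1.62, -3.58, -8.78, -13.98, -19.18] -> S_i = 1.62 + -5.20*i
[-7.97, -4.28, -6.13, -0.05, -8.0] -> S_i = Random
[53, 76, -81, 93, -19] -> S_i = Random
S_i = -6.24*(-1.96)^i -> [-6.24, 12.23, -23.97, 46.98, -92.09]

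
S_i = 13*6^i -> [13, 78, 468, 2808, 16848]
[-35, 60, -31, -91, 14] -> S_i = Random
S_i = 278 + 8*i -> [278, 286, 294, 302, 310]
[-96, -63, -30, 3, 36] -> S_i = -96 + 33*i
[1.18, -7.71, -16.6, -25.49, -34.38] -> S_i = 1.18 + -8.89*i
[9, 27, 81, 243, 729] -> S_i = 9*3^i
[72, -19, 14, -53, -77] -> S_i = Random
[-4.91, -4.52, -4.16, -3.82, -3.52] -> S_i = -4.91*0.92^i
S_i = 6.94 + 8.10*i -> [6.94, 15.04, 23.14, 31.24, 39.34]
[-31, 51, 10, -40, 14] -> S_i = Random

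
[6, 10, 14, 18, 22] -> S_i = 6 + 4*i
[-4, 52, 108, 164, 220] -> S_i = -4 + 56*i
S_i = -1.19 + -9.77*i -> [-1.19, -10.96, -20.73, -30.5, -40.27]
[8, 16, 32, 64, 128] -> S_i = 8*2^i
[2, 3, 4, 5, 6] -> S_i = 2 + 1*i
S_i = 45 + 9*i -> [45, 54, 63, 72, 81]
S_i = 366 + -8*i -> [366, 358, 350, 342, 334]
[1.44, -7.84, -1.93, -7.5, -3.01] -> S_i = Random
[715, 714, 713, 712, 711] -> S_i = 715 + -1*i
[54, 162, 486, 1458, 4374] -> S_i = 54*3^i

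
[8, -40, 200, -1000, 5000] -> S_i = 8*-5^i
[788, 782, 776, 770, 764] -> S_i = 788 + -6*i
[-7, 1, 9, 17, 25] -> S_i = -7 + 8*i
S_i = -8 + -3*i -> [-8, -11, -14, -17, -20]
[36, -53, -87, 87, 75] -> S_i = Random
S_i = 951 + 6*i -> [951, 957, 963, 969, 975]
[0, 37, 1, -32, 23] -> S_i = Random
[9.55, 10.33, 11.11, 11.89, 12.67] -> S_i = 9.55 + 0.78*i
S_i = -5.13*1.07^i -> [-5.13, -5.49, -5.87, -6.28, -6.72]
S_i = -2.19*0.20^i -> [-2.19, -0.44, -0.09, -0.02, -0.0]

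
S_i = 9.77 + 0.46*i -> [9.77, 10.23, 10.69, 11.15, 11.61]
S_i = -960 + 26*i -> [-960, -934, -908, -882, -856]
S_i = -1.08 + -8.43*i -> [-1.08, -9.51, -17.94, -26.37, -34.8]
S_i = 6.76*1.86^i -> [6.76, 12.57, 23.39, 43.5, 80.91]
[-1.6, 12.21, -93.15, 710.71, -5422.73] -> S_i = -1.60*(-7.63)^i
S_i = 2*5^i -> [2, 10, 50, 250, 1250]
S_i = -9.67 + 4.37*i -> [-9.67, -5.3, -0.93, 3.44, 7.81]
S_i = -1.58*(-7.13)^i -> [-1.58, 11.27, -80.32, 572.7, -4083.34]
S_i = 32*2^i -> [32, 64, 128, 256, 512]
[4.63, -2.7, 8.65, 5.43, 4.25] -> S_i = Random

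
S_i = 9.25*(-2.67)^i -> [9.25, -24.7, 65.94, -176.07, 470.1]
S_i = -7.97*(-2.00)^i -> [-7.97, 15.94, -31.88, 63.76, -127.52]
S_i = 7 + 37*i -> [7, 44, 81, 118, 155]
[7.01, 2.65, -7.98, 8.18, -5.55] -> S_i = Random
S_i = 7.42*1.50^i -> [7.42, 11.13, 16.7, 25.04, 37.56]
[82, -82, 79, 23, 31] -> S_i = Random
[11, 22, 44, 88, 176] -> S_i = 11*2^i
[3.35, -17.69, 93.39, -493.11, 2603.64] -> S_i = 3.35*(-5.28)^i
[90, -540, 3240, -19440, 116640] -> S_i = 90*-6^i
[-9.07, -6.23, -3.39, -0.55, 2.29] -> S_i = -9.07 + 2.84*i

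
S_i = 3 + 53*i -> [3, 56, 109, 162, 215]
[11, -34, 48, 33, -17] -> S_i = Random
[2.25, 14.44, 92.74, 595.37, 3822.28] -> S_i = 2.25*6.42^i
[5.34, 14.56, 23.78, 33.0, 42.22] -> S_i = 5.34 + 9.22*i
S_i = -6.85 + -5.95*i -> [-6.85, -12.8, -18.75, -24.7, -30.65]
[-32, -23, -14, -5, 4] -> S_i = -32 + 9*i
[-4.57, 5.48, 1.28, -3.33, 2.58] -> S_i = Random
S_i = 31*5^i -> [31, 155, 775, 3875, 19375]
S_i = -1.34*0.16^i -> [-1.34, -0.21, -0.03, -0.01, -0.0]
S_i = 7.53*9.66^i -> [7.53, 72.74, 702.67, 6787.76, 65569.74]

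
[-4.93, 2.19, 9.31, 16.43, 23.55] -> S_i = -4.93 + 7.12*i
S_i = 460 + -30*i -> [460, 430, 400, 370, 340]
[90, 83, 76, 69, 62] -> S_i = 90 + -7*i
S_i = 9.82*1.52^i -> [9.82, 14.93, 22.69, 34.49, 52.42]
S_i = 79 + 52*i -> [79, 131, 183, 235, 287]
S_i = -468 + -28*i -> [-468, -496, -524, -552, -580]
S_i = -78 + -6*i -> [-78, -84, -90, -96, -102]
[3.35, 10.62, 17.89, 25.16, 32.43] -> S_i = 3.35 + 7.27*i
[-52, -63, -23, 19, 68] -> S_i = Random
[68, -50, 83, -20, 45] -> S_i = Random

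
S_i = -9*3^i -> [-9, -27, -81, -243, -729]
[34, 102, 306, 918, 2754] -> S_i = 34*3^i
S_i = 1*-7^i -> [1, -7, 49, -343, 2401]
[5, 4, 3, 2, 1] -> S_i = 5 + -1*i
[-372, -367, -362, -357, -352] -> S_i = -372 + 5*i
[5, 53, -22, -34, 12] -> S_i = Random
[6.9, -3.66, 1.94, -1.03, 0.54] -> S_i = 6.90*(-0.53)^i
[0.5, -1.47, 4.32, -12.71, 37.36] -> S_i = 0.50*(-2.94)^i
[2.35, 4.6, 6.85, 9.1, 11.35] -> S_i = 2.35 + 2.25*i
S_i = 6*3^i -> [6, 18, 54, 162, 486]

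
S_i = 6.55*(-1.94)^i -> [6.55, -12.71, 24.65, -47.82, 92.78]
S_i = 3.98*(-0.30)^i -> [3.98, -1.19, 0.36, -0.11, 0.03]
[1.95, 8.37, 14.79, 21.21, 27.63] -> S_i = 1.95 + 6.42*i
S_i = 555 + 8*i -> [555, 563, 571, 579, 587]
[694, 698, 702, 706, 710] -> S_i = 694 + 4*i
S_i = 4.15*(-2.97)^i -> [4.15, -12.33, 36.61, -108.72, 322.9]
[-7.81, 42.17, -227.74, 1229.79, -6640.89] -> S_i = -7.81*(-5.40)^i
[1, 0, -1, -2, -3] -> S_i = 1 + -1*i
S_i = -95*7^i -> [-95, -665, -4655, -32585, -228095]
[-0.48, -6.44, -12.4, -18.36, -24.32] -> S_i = -0.48 + -5.96*i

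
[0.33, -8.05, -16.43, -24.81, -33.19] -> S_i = 0.33 + -8.38*i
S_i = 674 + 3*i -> [674, 677, 680, 683, 686]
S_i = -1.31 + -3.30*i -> [-1.31, -4.61, -7.91, -11.21, -14.51]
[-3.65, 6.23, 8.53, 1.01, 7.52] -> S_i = Random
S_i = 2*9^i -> [2, 18, 162, 1458, 13122]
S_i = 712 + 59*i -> [712, 771, 830, 889, 948]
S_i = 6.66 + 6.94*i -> [6.66, 13.6, 20.54, 27.48, 34.42]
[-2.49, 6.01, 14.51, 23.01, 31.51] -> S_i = -2.49 + 8.50*i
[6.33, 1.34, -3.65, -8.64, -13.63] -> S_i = 6.33 + -4.99*i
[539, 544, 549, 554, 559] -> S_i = 539 + 5*i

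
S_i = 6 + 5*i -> [6, 11, 16, 21, 26]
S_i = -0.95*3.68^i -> [-0.95, -3.5, -12.87, -47.34, -174.23]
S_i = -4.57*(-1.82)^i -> [-4.57, 8.32, -15.14, 27.55, -50.14]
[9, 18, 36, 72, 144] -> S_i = 9*2^i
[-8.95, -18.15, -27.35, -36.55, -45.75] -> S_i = -8.95 + -9.20*i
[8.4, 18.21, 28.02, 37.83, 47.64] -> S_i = 8.40 + 9.81*i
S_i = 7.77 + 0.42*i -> [7.77, 8.19, 8.61, 9.03, 9.45]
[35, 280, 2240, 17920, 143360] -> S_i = 35*8^i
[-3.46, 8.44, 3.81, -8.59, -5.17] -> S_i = Random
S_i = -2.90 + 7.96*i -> [-2.9, 5.06, 13.02, 20.98, 28.94]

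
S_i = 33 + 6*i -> [33, 39, 45, 51, 57]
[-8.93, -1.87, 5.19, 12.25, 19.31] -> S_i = -8.93 + 7.06*i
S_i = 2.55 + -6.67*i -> [2.55, -4.12, -10.79, -17.46, -24.13]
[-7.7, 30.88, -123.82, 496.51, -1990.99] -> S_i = -7.70*(-4.01)^i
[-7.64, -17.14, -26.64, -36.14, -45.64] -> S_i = -7.64 + -9.50*i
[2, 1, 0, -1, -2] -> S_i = 2 + -1*i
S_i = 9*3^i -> [9, 27, 81, 243, 729]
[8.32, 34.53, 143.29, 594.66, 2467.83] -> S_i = 8.32*4.15^i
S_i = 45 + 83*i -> [45, 128, 211, 294, 377]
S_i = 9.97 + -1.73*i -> [9.97, 8.24, 6.51, 4.78, 3.05]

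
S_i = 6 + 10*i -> [6, 16, 26, 36, 46]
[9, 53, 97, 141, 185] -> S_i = 9 + 44*i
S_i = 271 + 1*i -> [271, 272, 273, 274, 275]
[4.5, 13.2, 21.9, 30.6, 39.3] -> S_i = 4.50 + 8.70*i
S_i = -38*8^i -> [-38, -304, -2432, -19456, -155648]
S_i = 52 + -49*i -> [52, 3, -46, -95, -144]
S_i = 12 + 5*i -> [12, 17, 22, 27, 32]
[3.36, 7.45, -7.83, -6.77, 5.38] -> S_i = Random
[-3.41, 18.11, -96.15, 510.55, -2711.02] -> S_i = -3.41*(-5.31)^i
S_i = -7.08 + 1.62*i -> [-7.08, -5.46, -3.84, -2.22, -0.6]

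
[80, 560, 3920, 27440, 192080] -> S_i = 80*7^i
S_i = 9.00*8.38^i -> [9.0, 75.42, 632.02, 5296.32, 44383.2]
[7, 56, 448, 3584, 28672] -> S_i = 7*8^i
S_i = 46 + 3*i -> [46, 49, 52, 55, 58]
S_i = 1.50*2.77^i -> [1.5, 4.16, 11.51, 31.88, 88.31]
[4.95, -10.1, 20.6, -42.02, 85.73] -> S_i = 4.95*(-2.04)^i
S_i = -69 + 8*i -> [-69, -61, -53, -45, -37]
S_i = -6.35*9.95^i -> [-6.35, -63.18, -628.67, -6255.23, -62239.49]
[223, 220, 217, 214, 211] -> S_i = 223 + -3*i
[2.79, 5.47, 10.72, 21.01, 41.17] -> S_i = 2.79*1.96^i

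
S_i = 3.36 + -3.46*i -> [3.36, -0.1, -3.56, -7.02, -10.48]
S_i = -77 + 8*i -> [-77, -69, -61, -53, -45]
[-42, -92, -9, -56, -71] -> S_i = Random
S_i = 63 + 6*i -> [63, 69, 75, 81, 87]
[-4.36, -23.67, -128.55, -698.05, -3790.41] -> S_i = -4.36*5.43^i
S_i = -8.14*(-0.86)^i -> [-8.14, 7.0, -6.02, 5.18, -4.45]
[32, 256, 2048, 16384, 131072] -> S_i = 32*8^i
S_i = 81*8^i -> [81, 648, 5184, 41472, 331776]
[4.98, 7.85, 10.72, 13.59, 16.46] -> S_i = 4.98 + 2.87*i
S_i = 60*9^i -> [60, 540, 4860, 43740, 393660]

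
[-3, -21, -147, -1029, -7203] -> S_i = -3*7^i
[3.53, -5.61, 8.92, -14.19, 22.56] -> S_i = 3.53*(-1.59)^i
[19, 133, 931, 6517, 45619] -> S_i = 19*7^i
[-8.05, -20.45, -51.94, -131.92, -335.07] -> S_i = -8.05*2.54^i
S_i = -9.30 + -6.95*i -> [-9.3, -16.25, -23.2, -30.15, -37.1]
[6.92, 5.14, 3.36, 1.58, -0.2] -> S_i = 6.92 + -1.78*i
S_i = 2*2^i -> [2, 4, 8, 16, 32]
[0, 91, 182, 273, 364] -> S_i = 0 + 91*i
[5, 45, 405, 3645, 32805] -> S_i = 5*9^i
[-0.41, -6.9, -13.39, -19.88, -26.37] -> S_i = -0.41 + -6.49*i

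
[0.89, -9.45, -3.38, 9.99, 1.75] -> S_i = Random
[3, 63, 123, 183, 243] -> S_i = 3 + 60*i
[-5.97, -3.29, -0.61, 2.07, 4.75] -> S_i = -5.97 + 2.68*i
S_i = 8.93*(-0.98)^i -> [8.93, -8.75, 8.58, -8.4, 8.24]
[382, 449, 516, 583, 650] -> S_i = 382 + 67*i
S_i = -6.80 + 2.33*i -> [-6.8, -4.47, -2.14, 0.19, 2.52]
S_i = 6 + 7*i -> [6, 13, 20, 27, 34]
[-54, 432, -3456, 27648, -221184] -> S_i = -54*-8^i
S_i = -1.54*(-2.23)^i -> [-1.54, 3.43, -7.66, 17.08, -38.08]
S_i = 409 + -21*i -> [409, 388, 367, 346, 325]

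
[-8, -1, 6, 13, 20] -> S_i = -8 + 7*i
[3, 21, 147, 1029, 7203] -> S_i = 3*7^i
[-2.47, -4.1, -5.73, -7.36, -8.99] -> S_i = -2.47 + -1.63*i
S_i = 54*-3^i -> [54, -162, 486, -1458, 4374]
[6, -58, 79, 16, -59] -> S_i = Random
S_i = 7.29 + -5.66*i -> [7.29, 1.63, -4.03, -9.69, -15.35]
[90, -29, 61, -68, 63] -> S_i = Random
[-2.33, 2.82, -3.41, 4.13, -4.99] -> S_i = -2.33*(-1.21)^i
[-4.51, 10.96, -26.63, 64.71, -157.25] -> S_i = -4.51*(-2.43)^i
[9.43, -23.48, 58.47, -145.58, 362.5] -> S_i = 9.43*(-2.49)^i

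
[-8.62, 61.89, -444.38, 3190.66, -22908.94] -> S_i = -8.62*(-7.18)^i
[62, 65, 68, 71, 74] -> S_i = 62 + 3*i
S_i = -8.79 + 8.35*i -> [-8.79, -0.44, 7.91, 16.26, 24.61]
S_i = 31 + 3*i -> [31, 34, 37, 40, 43]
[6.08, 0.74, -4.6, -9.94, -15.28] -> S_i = 6.08 + -5.34*i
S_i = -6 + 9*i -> [-6, 3, 12, 21, 30]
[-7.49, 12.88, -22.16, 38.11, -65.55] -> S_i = -7.49*(-1.72)^i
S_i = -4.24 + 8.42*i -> [-4.24, 4.18, 12.6, 21.02, 29.44]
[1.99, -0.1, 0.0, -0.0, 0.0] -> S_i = 1.99*(-0.05)^i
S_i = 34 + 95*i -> [34, 129, 224, 319, 414]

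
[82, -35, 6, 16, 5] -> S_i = Random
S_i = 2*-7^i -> [2, -14, 98, -686, 4802]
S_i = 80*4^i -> [80, 320, 1280, 5120, 20480]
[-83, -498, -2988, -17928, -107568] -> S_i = -83*6^i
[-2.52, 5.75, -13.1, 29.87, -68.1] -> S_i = -2.52*(-2.28)^i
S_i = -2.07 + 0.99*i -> [-2.07, -1.08, -0.09, 0.9, 1.89]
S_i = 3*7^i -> [3, 21, 147, 1029, 7203]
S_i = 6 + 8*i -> [6, 14, 22, 30, 38]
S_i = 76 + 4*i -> [76, 80, 84, 88, 92]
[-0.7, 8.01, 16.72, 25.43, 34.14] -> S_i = -0.70 + 8.71*i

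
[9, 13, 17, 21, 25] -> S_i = 9 + 4*i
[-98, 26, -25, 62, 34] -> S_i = Random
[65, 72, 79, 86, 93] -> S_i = 65 + 7*i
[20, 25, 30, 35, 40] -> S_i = 20 + 5*i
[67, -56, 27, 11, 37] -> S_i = Random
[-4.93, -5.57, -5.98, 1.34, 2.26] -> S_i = Random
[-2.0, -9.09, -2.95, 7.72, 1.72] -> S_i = Random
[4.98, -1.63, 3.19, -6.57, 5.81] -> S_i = Random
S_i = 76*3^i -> [76, 228, 684, 2052, 6156]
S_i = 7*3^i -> [7, 21, 63, 189, 567]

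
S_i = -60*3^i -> [-60, -180, -540, -1620, -4860]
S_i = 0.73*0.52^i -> [0.73, 0.38, 0.2, 0.1, 0.05]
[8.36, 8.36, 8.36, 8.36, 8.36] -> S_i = 8.36*1.00^i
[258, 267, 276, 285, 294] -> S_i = 258 + 9*i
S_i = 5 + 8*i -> [5, 13, 21, 29, 37]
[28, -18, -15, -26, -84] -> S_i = Random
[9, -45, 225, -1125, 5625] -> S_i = 9*-5^i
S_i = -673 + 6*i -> [-673, -667, -661, -655, -649]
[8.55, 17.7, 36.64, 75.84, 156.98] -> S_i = 8.55*2.07^i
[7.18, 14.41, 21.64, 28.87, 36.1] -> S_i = 7.18 + 7.23*i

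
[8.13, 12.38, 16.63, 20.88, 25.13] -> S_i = 8.13 + 4.25*i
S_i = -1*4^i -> [-1, -4, -16, -64, -256]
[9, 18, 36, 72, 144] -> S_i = 9*2^i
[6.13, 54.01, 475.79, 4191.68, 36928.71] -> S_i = 6.13*8.81^i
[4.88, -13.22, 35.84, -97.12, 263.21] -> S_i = 4.88*(-2.71)^i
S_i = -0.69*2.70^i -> [-0.69, -1.86, -5.03, -13.58, -36.67]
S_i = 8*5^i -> [8, 40, 200, 1000, 5000]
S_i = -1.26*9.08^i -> [-1.26, -11.44, -103.88, -943.25, -8564.74]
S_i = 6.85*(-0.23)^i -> [6.85, -1.58, 0.36, -0.08, 0.02]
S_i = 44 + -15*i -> [44, 29, 14, -1, -16]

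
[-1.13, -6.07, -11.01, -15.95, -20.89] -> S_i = -1.13 + -4.94*i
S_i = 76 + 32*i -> [76, 108, 140, 172, 204]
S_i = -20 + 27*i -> [-20, 7, 34, 61, 88]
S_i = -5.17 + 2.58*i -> [-5.17, -2.59, -0.01, 2.57, 5.15]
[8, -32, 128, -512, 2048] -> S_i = 8*-4^i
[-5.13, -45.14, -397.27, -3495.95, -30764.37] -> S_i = -5.13*8.80^i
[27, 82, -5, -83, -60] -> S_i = Random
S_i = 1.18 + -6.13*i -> [1.18, -4.95, -11.08, -17.21, -23.34]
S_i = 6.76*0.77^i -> [6.76, 5.21, 4.01, 3.09, 2.38]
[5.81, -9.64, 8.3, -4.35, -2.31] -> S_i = Random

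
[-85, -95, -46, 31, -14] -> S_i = Random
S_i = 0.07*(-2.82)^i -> [0.07, -0.2, 0.56, -1.57, 4.43]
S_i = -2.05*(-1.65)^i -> [-2.05, 3.38, -5.58, 9.21, -15.19]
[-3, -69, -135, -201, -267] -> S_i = -3 + -66*i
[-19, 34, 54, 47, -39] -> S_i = Random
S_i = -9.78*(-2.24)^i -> [-9.78, 21.91, -49.07, 109.92, -246.22]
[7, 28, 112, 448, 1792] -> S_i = 7*4^i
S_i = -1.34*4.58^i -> [-1.34, -6.14, -28.11, -128.74, -589.61]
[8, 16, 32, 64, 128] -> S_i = 8*2^i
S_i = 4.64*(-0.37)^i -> [4.64, -1.72, 0.64, -0.24, 0.09]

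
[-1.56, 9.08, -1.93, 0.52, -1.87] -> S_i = Random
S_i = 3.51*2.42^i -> [3.51, 8.49, 20.56, 49.75, 120.38]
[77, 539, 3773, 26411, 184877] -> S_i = 77*7^i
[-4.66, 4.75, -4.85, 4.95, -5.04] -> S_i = -4.66*(-1.02)^i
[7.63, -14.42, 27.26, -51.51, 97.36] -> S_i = 7.63*(-1.89)^i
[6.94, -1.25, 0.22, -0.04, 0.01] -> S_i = 6.94*(-0.18)^i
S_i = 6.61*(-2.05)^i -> [6.61, -13.55, 27.78, -56.95, 116.74]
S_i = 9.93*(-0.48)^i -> [9.93, -4.77, 2.29, -1.1, 0.53]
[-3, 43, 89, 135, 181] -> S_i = -3 + 46*i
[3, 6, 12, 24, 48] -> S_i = 3*2^i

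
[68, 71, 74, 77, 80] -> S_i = 68 + 3*i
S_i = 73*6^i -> [73, 438, 2628, 15768, 94608]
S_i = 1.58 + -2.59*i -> [1.58, -1.01, -3.6, -6.19, -8.78]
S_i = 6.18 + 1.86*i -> [6.18, 8.04, 9.9, 11.76, 13.62]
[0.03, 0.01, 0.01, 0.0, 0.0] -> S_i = 0.03*0.47^i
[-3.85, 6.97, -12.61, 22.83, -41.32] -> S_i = -3.85*(-1.81)^i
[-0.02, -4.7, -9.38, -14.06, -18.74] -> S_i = -0.02 + -4.68*i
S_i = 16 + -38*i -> [16, -22, -60, -98, -136]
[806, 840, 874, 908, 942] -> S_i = 806 + 34*i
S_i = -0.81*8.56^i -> [-0.81, -6.93, -59.35, -508.05, -4348.91]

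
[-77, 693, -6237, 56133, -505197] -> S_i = -77*-9^i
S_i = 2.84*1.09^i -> [2.84, 3.1, 3.37, 3.68, 4.01]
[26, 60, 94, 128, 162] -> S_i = 26 + 34*i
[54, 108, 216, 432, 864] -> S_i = 54*2^i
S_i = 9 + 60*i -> [9, 69, 129, 189, 249]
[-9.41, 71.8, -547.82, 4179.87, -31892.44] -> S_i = -9.41*(-7.63)^i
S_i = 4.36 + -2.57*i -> [4.36, 1.79, -0.78, -3.35, -5.92]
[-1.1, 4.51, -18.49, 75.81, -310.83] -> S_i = -1.10*(-4.10)^i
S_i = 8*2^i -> [8, 16, 32, 64, 128]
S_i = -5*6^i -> [-5, -30, -180, -1080, -6480]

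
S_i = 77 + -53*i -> [77, 24, -29, -82, -135]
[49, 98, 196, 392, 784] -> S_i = 49*2^i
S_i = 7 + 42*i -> [7, 49, 91, 133, 175]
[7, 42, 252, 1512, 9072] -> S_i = 7*6^i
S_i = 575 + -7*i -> [575, 568, 561, 554, 547]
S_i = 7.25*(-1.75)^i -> [7.25, -12.69, 22.2, -38.86, 68.0]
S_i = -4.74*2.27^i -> [-4.74, -10.76, -24.42, -55.44, -125.86]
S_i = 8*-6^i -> [8, -48, 288, -1728, 10368]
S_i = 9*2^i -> [9, 18, 36, 72, 144]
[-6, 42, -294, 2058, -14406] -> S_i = -6*-7^i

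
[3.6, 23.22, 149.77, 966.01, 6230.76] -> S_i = 3.60*6.45^i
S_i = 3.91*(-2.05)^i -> [3.91, -8.02, 16.43, -33.69, 69.05]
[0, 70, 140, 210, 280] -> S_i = 0 + 70*i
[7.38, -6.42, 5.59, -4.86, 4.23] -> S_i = 7.38*(-0.87)^i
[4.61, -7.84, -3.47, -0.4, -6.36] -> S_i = Random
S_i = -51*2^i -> [-51, -102, -204, -408, -816]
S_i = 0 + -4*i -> [0, -4, -8, -12, -16]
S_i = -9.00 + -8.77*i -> [-9.0, -17.77, -26.54, -35.31, -44.08]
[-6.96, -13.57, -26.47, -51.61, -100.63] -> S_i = -6.96*1.95^i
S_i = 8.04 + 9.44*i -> [8.04, 17.48, 26.92, 36.36, 45.8]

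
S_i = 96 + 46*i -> [96, 142, 188, 234, 280]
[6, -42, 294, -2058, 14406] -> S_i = 6*-7^i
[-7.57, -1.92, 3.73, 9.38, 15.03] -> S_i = -7.57 + 5.65*i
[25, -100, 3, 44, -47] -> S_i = Random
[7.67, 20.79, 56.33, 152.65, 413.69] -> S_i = 7.67*2.71^i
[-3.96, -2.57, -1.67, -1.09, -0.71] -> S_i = -3.96*0.65^i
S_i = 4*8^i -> [4, 32, 256, 2048, 16384]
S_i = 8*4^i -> [8, 32, 128, 512, 2048]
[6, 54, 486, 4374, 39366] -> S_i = 6*9^i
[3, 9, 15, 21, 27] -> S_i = 3 + 6*i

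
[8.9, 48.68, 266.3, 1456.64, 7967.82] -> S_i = 8.90*5.47^i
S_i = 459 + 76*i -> [459, 535, 611, 687, 763]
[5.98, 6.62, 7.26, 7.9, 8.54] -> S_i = 5.98 + 0.64*i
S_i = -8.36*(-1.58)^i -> [-8.36, 13.21, -20.87, 32.97, -52.1]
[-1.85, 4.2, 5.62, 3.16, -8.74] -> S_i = Random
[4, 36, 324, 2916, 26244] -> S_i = 4*9^i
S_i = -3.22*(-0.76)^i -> [-3.22, 2.45, -1.86, 1.41, -1.07]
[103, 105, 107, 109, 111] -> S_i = 103 + 2*i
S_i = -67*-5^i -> [-67, 335, -1675, 8375, -41875]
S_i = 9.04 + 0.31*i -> [9.04, 9.35, 9.66, 9.97, 10.28]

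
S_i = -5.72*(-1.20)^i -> [-5.72, 6.86, -8.24, 9.88, -11.86]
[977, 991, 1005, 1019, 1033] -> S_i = 977 + 14*i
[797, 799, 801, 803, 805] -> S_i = 797 + 2*i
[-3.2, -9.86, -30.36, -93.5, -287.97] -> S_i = -3.20*3.08^i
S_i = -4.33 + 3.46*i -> [-4.33, -0.87, 2.59, 6.05, 9.51]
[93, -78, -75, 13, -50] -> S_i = Random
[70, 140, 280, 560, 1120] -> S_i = 70*2^i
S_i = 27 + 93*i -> [27, 120, 213, 306, 399]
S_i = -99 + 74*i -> [-99, -25, 49, 123, 197]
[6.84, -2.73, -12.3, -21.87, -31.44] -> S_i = 6.84 + -9.57*i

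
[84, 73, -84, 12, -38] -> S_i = Random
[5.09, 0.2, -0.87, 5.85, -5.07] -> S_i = Random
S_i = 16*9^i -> [16, 144, 1296, 11664, 104976]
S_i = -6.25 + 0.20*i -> [-6.25, -6.05, -5.85, -5.65, -5.45]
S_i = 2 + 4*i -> [2, 6, 10, 14, 18]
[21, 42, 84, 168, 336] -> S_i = 21*2^i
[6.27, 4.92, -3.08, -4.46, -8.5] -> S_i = Random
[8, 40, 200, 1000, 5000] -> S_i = 8*5^i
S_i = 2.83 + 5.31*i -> [2.83, 8.14, 13.45, 18.76, 24.07]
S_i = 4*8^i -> [4, 32, 256, 2048, 16384]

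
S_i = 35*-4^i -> [35, -140, 560, -2240, 8960]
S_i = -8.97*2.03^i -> [-8.97, -18.21, -36.96, -75.04, -152.33]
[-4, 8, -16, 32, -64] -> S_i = -4*-2^i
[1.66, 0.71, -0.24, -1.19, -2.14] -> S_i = 1.66 + -0.95*i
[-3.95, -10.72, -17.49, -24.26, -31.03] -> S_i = -3.95 + -6.77*i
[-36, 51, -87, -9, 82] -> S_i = Random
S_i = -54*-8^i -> [-54, 432, -3456, 27648, -221184]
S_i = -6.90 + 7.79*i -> [-6.9, 0.89, 8.68, 16.47, 24.26]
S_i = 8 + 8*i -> [8, 16, 24, 32, 40]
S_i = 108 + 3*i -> [108, 111, 114, 117, 120]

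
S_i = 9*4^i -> [9, 36, 144, 576, 2304]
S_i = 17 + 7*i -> [17, 24, 31, 38, 45]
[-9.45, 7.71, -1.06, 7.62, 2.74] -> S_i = Random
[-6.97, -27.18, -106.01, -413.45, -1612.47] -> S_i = -6.97*3.90^i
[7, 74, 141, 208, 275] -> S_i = 7 + 67*i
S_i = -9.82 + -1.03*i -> [-9.82, -10.85, -11.88, -12.91, -13.94]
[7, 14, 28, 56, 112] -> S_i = 7*2^i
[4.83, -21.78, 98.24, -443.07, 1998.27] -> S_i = 4.83*(-4.51)^i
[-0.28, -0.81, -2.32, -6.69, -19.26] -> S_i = -0.28*2.88^i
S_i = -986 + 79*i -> [-986, -907, -828, -749, -670]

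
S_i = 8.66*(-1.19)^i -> [8.66, -10.31, 12.26, -14.59, 17.37]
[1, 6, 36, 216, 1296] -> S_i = 1*6^i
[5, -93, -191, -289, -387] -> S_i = 5 + -98*i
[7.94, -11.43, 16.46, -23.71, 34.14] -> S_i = 7.94*(-1.44)^i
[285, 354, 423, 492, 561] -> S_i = 285 + 69*i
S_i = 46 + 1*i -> [46, 47, 48, 49, 50]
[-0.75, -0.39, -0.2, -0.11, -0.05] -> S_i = -0.75*0.52^i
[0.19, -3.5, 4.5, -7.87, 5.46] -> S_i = Random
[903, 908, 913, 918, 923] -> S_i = 903 + 5*i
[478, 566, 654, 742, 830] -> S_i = 478 + 88*i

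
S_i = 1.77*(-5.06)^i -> [1.77, -8.96, 45.32, -229.31, 1160.31]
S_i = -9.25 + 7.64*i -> [-9.25, -1.61, 6.03, 13.67, 21.31]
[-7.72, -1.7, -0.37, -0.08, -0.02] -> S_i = -7.72*0.22^i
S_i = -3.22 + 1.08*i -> [-3.22, -2.14, -1.06, 0.02, 1.1]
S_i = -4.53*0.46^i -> [-4.53, -2.08, -0.96, -0.44, -0.2]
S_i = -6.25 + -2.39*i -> [-6.25, -8.64, -11.03, -13.42, -15.81]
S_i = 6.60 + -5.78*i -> [6.6, 0.82, -4.96, -10.74, -16.52]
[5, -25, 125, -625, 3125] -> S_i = 5*-5^i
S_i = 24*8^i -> [24, 192, 1536, 12288, 98304]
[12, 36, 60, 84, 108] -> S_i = 12 + 24*i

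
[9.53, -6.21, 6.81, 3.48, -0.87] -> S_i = Random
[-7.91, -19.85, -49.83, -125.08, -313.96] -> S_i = -7.91*2.51^i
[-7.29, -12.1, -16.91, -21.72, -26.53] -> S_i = -7.29 + -4.81*i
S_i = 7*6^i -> [7, 42, 252, 1512, 9072]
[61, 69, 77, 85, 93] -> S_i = 61 + 8*i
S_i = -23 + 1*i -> [-23, -22, -21, -20, -19]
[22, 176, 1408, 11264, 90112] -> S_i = 22*8^i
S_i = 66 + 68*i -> [66, 134, 202, 270, 338]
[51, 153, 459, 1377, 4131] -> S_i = 51*3^i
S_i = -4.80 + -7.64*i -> [-4.8, -12.44, -20.08, -27.72, -35.36]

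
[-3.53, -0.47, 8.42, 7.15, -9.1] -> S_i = Random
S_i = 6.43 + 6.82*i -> [6.43, 13.25, 20.07, 26.89, 33.71]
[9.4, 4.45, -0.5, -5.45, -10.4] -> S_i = 9.40 + -4.95*i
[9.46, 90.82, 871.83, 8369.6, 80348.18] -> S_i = 9.46*9.60^i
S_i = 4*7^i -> [4, 28, 196, 1372, 9604]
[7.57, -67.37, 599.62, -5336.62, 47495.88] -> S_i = 7.57*(-8.90)^i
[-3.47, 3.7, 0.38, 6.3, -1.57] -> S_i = Random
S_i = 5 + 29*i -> [5, 34, 63, 92, 121]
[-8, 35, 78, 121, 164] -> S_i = -8 + 43*i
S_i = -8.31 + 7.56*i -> [-8.31, -0.75, 6.81, 14.37, 21.93]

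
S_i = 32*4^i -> [32, 128, 512, 2048, 8192]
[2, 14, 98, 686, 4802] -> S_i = 2*7^i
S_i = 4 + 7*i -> [4, 11, 18, 25, 32]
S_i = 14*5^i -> [14, 70, 350, 1750, 8750]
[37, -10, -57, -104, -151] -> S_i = 37 + -47*i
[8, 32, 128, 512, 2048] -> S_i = 8*4^i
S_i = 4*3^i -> [4, 12, 36, 108, 324]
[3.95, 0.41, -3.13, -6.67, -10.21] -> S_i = 3.95 + -3.54*i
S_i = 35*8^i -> [35, 280, 2240, 17920, 143360]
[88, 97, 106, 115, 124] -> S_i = 88 + 9*i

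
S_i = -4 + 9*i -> [-4, 5, 14, 23, 32]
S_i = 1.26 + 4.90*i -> [1.26, 6.16, 11.06, 15.96, 20.86]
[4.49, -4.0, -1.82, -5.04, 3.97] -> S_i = Random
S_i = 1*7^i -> [1, 7, 49, 343, 2401]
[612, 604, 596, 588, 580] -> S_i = 612 + -8*i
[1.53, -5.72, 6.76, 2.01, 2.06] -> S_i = Random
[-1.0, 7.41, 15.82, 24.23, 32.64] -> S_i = -1.00 + 8.41*i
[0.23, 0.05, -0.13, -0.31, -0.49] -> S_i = 0.23 + -0.18*i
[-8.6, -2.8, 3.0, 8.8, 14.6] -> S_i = -8.60 + 5.80*i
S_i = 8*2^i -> [8, 16, 32, 64, 128]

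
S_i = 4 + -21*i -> [4, -17, -38, -59, -80]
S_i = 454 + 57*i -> [454, 511, 568, 625, 682]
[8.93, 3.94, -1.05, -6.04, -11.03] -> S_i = 8.93 + -4.99*i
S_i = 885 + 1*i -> [885, 886, 887, 888, 889]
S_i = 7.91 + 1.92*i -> [7.91, 9.83, 11.75, 13.67, 15.59]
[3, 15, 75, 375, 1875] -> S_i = 3*5^i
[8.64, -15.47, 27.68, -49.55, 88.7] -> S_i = 8.64*(-1.79)^i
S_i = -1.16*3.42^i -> [-1.16, -3.97, -13.57, -46.4, -158.69]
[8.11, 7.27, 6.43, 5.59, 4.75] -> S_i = 8.11 + -0.84*i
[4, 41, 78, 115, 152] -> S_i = 4 + 37*i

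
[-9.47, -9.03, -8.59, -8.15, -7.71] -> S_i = -9.47 + 0.44*i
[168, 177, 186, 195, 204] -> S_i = 168 + 9*i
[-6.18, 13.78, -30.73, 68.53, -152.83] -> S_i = -6.18*(-2.23)^i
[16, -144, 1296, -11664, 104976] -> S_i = 16*-9^i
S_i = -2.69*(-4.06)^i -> [-2.69, 10.92, -44.34, 180.02, -730.9]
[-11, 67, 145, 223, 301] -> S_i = -11 + 78*i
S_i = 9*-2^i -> [9, -18, 36, -72, 144]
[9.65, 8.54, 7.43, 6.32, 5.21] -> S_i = 9.65 + -1.11*i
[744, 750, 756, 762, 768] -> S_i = 744 + 6*i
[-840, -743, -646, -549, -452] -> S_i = -840 + 97*i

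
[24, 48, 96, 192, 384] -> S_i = 24*2^i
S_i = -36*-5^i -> [-36, 180, -900, 4500, -22500]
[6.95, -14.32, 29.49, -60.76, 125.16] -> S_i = 6.95*(-2.06)^i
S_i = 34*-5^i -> [34, -170, 850, -4250, 21250]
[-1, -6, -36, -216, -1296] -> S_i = -1*6^i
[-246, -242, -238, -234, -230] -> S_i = -246 + 4*i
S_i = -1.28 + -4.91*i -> [-1.28, -6.19, -11.1, -16.01, -20.92]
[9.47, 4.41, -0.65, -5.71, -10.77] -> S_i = 9.47 + -5.06*i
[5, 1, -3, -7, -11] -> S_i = 5 + -4*i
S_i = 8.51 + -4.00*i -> [8.51, 4.51, 0.51, -3.49, -7.49]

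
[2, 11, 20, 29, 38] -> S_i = 2 + 9*i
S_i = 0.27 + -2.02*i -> [0.27, -1.75, -3.77, -5.79, -7.81]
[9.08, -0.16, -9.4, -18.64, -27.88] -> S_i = 9.08 + -9.24*i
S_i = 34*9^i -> [34, 306, 2754, 24786, 223074]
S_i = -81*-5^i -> [-81, 405, -2025, 10125, -50625]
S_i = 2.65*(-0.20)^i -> [2.65, -0.53, 0.11, -0.02, 0.0]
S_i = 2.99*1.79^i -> [2.99, 5.35, 9.58, 17.15, 30.7]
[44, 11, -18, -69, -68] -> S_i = Random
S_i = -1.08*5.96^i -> [-1.08, -6.44, -38.36, -228.65, -1362.73]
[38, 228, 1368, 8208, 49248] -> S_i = 38*6^i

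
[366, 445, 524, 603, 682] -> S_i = 366 + 79*i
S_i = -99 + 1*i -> [-99, -98, -97, -96, -95]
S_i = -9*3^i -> [-9, -27, -81, -243, -729]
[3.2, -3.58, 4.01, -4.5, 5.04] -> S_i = 3.20*(-1.12)^i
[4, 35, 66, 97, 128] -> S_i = 4 + 31*i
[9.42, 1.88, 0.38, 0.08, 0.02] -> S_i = 9.42*0.20^i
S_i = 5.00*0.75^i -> [5.0, 3.75, 2.81, 2.11, 1.58]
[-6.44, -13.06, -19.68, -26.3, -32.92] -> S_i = -6.44 + -6.62*i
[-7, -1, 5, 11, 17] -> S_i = -7 + 6*i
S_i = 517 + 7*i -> [517, 524, 531, 538, 545]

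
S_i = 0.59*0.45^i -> [0.59, 0.27, 0.12, 0.05, 0.02]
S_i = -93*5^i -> [-93, -465, -2325, -11625, -58125]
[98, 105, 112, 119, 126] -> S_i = 98 + 7*i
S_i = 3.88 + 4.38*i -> [3.88, 8.26, 12.64, 17.02, 21.4]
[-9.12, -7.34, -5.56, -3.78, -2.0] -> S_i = -9.12 + 1.78*i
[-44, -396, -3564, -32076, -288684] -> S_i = -44*9^i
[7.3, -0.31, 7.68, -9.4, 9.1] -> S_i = Random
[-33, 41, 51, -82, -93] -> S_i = Random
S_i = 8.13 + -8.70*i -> [8.13, -0.57, -9.27, -17.97, -26.67]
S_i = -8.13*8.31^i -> [-8.13, -67.56, -561.43, -4665.45, -38769.9]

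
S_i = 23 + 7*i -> [23, 30, 37, 44, 51]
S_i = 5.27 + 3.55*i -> [5.27, 8.82, 12.37, 15.92, 19.47]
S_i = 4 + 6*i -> [4, 10, 16, 22, 28]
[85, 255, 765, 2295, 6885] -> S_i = 85*3^i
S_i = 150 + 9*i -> [150, 159, 168, 177, 186]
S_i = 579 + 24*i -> [579, 603, 627, 651, 675]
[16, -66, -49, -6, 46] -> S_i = Random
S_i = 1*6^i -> [1, 6, 36, 216, 1296]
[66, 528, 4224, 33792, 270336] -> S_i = 66*8^i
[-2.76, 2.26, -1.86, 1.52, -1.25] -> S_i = -2.76*(-0.82)^i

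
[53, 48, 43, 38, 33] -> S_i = 53 + -5*i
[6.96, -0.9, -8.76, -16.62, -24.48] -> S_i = 6.96 + -7.86*i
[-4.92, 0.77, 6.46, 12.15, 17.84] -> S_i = -4.92 + 5.69*i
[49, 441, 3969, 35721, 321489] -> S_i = 49*9^i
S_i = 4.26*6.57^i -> [4.26, 27.99, 183.88, 1208.11, 7937.27]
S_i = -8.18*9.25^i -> [-8.18, -75.66, -699.9, -6474.09, -59885.3]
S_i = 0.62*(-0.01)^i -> [0.62, -0.01, 0.0, -0.0, 0.0]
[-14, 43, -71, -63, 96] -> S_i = Random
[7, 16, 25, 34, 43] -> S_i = 7 + 9*i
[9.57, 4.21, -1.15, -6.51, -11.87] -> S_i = 9.57 + -5.36*i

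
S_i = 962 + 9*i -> [962, 971, 980, 989, 998]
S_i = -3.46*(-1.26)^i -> [-3.46, 4.36, -5.49, 6.92, -8.72]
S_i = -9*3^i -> [-9, -27, -81, -243, -729]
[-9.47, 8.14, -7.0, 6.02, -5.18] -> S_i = -9.47*(-0.86)^i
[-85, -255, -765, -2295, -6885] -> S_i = -85*3^i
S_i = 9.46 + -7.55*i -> [9.46, 1.91, -5.64, -13.19, -20.74]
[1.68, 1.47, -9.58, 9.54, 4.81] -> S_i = Random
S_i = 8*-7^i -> [8, -56, 392, -2744, 19208]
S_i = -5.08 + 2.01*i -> [-5.08, -3.07, -1.06, 0.95, 2.96]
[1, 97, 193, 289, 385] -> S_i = 1 + 96*i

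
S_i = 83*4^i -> [83, 332, 1328, 5312, 21248]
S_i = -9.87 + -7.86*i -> [-9.87, -17.73, -25.59, -33.45, -41.31]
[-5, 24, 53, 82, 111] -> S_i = -5 + 29*i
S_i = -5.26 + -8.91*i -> [-5.26, -14.17, -23.08, -31.99, -40.9]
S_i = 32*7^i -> [32, 224, 1568, 10976, 76832]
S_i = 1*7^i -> [1, 7, 49, 343, 2401]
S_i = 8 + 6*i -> [8, 14, 20, 26, 32]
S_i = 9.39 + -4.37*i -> [9.39, 5.02, 0.65, -3.72, -8.09]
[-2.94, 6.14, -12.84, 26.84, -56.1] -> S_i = -2.94*(-2.09)^i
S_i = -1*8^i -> [-1, -8, -64, -512, -4096]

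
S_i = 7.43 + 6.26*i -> [7.43, 13.69, 19.95, 26.21, 32.47]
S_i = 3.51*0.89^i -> [3.51, 3.12, 2.78, 2.47, 2.2]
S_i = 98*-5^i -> [98, -490, 2450, -12250, 61250]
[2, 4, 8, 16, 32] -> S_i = 2*2^i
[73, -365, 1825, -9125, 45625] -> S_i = 73*-5^i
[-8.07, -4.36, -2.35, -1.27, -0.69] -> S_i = -8.07*0.54^i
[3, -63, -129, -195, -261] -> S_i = 3 + -66*i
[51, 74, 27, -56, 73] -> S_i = Random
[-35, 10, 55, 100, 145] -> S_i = -35 + 45*i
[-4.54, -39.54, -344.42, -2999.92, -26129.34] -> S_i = -4.54*8.71^i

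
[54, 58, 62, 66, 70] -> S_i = 54 + 4*i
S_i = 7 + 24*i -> [7, 31, 55, 79, 103]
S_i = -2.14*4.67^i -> [-2.14, -9.99, -46.67, -217.95, -1017.84]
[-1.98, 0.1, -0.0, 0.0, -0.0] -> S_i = -1.98*(-0.05)^i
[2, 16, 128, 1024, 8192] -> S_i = 2*8^i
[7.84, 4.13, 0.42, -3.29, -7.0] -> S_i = 7.84 + -3.71*i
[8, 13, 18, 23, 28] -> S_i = 8 + 5*i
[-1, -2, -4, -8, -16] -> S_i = -1*2^i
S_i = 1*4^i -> [1, 4, 16, 64, 256]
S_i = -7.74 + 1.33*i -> [-7.74, -6.41, -5.08, -3.75, -2.42]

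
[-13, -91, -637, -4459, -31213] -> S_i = -13*7^i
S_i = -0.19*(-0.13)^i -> [-0.19, 0.02, -0.0, 0.0, -0.0]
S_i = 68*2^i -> [68, 136, 272, 544, 1088]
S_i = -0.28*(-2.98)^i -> [-0.28, 0.83, -2.49, 7.41, -22.08]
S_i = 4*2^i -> [4, 8, 16, 32, 64]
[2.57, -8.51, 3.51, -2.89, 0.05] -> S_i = Random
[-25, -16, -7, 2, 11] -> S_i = -25 + 9*i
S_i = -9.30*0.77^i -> [-9.3, -7.16, -5.51, -4.25, -3.27]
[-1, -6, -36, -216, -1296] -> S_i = -1*6^i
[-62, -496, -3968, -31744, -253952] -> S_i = -62*8^i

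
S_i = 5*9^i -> [5, 45, 405, 3645, 32805]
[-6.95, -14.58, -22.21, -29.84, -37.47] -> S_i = -6.95 + -7.63*i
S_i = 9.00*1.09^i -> [9.0, 9.81, 10.69, 11.66, 12.7]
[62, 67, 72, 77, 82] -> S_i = 62 + 5*i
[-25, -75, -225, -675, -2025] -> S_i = -25*3^i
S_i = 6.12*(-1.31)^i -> [6.12, -8.02, 10.5, -13.76, 18.02]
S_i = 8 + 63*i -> [8, 71, 134, 197, 260]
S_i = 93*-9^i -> [93, -837, 7533, -67797, 610173]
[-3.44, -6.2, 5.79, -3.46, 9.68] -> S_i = Random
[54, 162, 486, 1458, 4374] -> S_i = 54*3^i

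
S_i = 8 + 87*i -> [8, 95, 182, 269, 356]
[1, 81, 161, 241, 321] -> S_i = 1 + 80*i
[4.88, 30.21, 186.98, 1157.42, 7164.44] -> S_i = 4.88*6.19^i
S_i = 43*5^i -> [43, 215, 1075, 5375, 26875]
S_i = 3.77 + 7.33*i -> [3.77, 11.1, 18.43, 25.76, 33.09]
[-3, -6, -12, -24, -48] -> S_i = -3*2^i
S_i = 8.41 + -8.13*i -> [8.41, 0.28, -7.85, -15.98, -24.11]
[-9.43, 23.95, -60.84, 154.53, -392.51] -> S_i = -9.43*(-2.54)^i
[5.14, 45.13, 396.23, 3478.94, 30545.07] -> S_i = 5.14*8.78^i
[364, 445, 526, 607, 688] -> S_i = 364 + 81*i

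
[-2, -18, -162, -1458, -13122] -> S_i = -2*9^i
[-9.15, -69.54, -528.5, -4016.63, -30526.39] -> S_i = -9.15*7.60^i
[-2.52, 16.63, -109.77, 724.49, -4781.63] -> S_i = -2.52*(-6.60)^i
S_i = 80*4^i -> [80, 320, 1280, 5120, 20480]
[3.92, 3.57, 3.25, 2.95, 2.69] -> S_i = 3.92*0.91^i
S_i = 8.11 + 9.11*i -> [8.11, 17.22, 26.33, 35.44, 44.55]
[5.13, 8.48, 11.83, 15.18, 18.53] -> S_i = 5.13 + 3.35*i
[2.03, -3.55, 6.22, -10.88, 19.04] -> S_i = 2.03*(-1.75)^i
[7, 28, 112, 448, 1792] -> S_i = 7*4^i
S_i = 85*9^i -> [85, 765, 6885, 61965, 557685]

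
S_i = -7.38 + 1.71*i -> [-7.38, -5.67, -3.96, -2.25, -0.54]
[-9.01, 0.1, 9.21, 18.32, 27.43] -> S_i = -9.01 + 9.11*i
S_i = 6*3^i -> [6, 18, 54, 162, 486]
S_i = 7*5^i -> [7, 35, 175, 875, 4375]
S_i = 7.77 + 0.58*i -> [7.77, 8.35, 8.93, 9.51, 10.09]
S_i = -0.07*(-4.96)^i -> [-0.07, 0.35, -1.72, 8.54, -42.37]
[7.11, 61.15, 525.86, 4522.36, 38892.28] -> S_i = 7.11*8.60^i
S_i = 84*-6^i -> [84, -504, 3024, -18144, 108864]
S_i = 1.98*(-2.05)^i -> [1.98, -4.06, 8.32, -17.06, 34.97]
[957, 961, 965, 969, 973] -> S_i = 957 + 4*i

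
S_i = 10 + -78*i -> [10, -68, -146, -224, -302]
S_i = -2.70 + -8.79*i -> [-2.7, -11.49, -20.28, -29.07, -37.86]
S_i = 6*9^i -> [6, 54, 486, 4374, 39366]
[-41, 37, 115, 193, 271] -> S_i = -41 + 78*i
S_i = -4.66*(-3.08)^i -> [-4.66, 14.35, -44.21, 136.16, -419.36]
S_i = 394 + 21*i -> [394, 415, 436, 457, 478]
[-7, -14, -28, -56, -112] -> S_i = -7*2^i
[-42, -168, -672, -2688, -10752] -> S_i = -42*4^i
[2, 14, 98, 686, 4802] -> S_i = 2*7^i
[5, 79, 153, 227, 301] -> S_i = 5 + 74*i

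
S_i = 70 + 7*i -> [70, 77, 84, 91, 98]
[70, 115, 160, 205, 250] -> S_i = 70 + 45*i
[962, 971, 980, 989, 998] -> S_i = 962 + 9*i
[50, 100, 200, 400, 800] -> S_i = 50*2^i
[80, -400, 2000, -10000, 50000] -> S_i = 80*-5^i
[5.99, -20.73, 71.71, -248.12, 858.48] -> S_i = 5.99*(-3.46)^i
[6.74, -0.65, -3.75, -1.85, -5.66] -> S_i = Random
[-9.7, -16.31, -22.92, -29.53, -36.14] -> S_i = -9.70 + -6.61*i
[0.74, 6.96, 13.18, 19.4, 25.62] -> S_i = 0.74 + 6.22*i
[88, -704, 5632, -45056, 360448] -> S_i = 88*-8^i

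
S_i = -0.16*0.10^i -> [-0.16, -0.02, -0.0, -0.0, -0.0]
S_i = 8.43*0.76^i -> [8.43, 6.41, 4.87, 3.7, 2.81]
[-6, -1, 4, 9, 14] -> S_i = -6 + 5*i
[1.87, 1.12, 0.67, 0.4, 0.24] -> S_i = 1.87*0.60^i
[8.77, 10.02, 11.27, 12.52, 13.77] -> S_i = 8.77 + 1.25*i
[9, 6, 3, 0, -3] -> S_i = 9 + -3*i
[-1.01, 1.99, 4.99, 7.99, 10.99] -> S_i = -1.01 + 3.00*i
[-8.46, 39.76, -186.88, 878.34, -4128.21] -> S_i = -8.46*(-4.70)^i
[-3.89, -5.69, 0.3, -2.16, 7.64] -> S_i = Random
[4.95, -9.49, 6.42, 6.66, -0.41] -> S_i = Random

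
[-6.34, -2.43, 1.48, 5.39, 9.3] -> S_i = -6.34 + 3.91*i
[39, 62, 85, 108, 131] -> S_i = 39 + 23*i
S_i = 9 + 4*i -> [9, 13, 17, 21, 25]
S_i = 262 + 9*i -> [262, 271, 280, 289, 298]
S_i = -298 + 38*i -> [-298, -260, -222, -184, -146]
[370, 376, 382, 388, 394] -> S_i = 370 + 6*i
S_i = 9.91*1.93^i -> [9.91, 19.13, 36.91, 71.24, 137.5]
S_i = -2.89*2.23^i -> [-2.89, -6.44, -14.37, -32.05, -71.47]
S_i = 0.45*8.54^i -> [0.45, 3.84, 32.82, 280.28, 2393.56]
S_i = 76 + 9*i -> [76, 85, 94, 103, 112]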